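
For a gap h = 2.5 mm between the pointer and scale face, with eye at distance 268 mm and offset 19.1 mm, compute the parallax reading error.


error = h * offset / d
= 2.5 * 19.1 / 268
= 0.1782

0.1782


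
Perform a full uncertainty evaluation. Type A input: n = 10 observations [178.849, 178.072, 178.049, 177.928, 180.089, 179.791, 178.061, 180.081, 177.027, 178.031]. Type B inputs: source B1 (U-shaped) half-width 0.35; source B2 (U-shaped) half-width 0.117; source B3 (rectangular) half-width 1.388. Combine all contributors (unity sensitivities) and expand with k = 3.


mean = (178.849 + 178.072 + 178.049 + 177.928 + 180.089 + 179.791 + 178.061 + 180.081 + 177.027 + 178.031) / 10 = 178.5978
s = sqrt(sum((x - mean)^2)/(n-1)) = 1.0548036
u_A = s / sqrt(n) = 1.0548036 / sqrt(10) = 0.33355819
u_B1 = 0.35 / sqrt(2) = 0.24748737
u_B2 = 0.117 / sqrt(2) = 0.082731493
u_B3 = 1.388 / sqrt(3) = 0.80136217
uc = sqrt(0.33355819^2 + 0.24748737^2 + 0.082731493^2 + 0.80136217^2) = 0.90638672
U = k * uc = 3 * 0.90638672
U = 2.7192

2.7192


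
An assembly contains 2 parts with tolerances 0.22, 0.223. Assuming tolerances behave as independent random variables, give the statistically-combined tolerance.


RSS = sqrt(0.22^2 + 0.223^2)
= sqrt(0.098129)
= 0.3133

0.3133


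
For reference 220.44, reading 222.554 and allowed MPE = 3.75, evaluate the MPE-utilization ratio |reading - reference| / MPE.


e = indication - reference = 222.554 - 220.44 = 2.1140
|e| = 2.1140
ratio = |e| / MPE = 2.1140 / 3.75
ratio = 0.5637

0.5637


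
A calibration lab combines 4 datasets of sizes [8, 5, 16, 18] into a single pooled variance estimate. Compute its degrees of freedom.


nu = sum_i (n_i - 1)
nu = ((8 - 1) + (5 - 1) + (16 - 1) + (18 - 1))
nu = 7 + 4 + 15 + 17
nu = 43

43


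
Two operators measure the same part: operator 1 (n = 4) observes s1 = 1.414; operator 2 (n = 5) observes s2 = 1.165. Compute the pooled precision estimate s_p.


s_p = sqrt(((n1-1)*s1^2 + (n2-1)*s2^2) / (n1+n2-2))
numerator = (4-1)*1.414^2 + (5-1)*1.165^2 = 5.998188 + 5.4289 = 11.427088
denominator = 4 + 5 - 2 = 7
s_p^2 = 11.427088 / 7 = 1.6324411
s_p = sqrt(1.6324411) = 1.2777

1.2777


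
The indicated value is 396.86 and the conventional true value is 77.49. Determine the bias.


Systematic error = measured - true
= 396.86 - 77.49
= 319.3700

319.3700


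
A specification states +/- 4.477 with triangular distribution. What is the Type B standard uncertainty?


u_B = half_width / sqrt(6)
u_B = 4.477 / 2.4494897
u_B = 1.8277

1.8277


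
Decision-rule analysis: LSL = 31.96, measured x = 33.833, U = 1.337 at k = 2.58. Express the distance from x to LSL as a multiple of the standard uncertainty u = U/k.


u = U / k = 1.337 / 2.58 = 0.51821705
margin = |LSL - x| = |31.96 - 33.833| = 1.873
z = margin / u = 1.873 / 0.51821705
z = 3.6143

3.6143


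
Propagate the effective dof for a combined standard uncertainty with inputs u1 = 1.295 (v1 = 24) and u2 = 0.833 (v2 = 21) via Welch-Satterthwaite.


uc = sqrt(u1^2 + u2^2) = sqrt(1.295^2 + 0.833^2) = 1.5397773
v_eff = uc^4 / (u1^4/v1 + u2^4/v2)
= 1.5397773^4 / (1.295^4/24 + 0.833^4/21)
= 5.6212338 / 0.14011158
v_eff = 40.1197

40.1197


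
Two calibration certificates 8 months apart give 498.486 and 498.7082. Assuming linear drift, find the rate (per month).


rate = (v2 - v1) / months
= (498.7082 - 498.486) / 8
= 0.2222 / 8
= 0.0278

0.0278


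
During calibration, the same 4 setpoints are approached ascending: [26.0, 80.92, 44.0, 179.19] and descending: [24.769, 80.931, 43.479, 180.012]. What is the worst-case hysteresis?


|26.0 - 24.769| = 1.2310
|80.92 - 80.931| = 0.0110
|44.0 - 43.479| = 0.5210
|179.19 - 180.012| = 0.8220
hysteresis = max(diffs) = 1.2310

1.2310


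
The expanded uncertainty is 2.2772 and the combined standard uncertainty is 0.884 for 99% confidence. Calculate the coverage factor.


k = U / uc
k = 2.2772 / 0.884
k = 2.576

2.576


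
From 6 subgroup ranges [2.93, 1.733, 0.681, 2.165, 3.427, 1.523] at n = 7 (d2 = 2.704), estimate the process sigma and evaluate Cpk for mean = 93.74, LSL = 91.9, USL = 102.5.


R_bar = (2.93 + 1.733 + 0.681 + 2.165 + 3.427 + 1.523) / 6 = 2.0765
sigma = R_bar / d2 = 2.0765 / 2.704 = 0.76793639
Cp = (USL - LSL)/(6*sigma) = (102.5 - 91.9)/(6*0.76793639) = 2.3005
Cpu = (102.5 - 93.74)/(3*0.76793639) = 3.8024
Cpl = (93.74 - 91.9)/(3*0.76793639) = 0.7987
Cpk = min(Cpu, Cpl) = 0.7987

0.7987


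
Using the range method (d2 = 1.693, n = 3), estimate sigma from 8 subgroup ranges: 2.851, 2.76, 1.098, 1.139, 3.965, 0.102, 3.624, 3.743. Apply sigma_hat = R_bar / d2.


R_bar = (2.851 + 2.76 + 1.098 + 1.139 + 3.965 + 0.102 + 3.624 + 3.743) / 8
R_bar = 19.282 / 8 = 2.41025
sigma_hat = R_bar / d2 = 2.41025 / 1.693 = 1.4237

1.4237


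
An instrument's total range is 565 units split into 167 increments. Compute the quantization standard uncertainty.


resolution = range / divisions
resolution = 565 / 167 = 3.3832335
u_res = resolution / (2*sqrt(3))
u_res = 3.3832335 / 3.4641016
u_res = 0.9767

0.9767


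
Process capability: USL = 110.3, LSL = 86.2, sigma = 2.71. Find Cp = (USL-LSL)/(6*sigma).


Cp = (USL - LSL) / (6 * sigma)
= (110.3 - 86.2) / (6 * 2.71)
= 24.1000 / 16.2600
= 1.4822

1.4822


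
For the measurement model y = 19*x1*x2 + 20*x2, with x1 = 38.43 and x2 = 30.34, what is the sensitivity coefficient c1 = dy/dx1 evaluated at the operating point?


y = 19*x1*x2 + 20*x2
dy/dx1 = 19*x2
Evaluate at x2 = 30.34: c1 = 19 * 30.34
c1 = 576.4600

576.4600


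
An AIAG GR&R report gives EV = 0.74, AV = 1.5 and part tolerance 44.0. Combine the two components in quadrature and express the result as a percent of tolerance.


GRR = sqrt(EV^2 + AV^2) = sqrt(0.74^2 + 1.5^2) = 1.6726028
%GRR = GRR / tol * 100 = 1.6726028 / 44.0 * 100
%GRR = 3.8014

3.8014


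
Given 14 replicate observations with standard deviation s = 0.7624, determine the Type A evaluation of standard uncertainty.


u_A = s / sqrt(n)
u_A = 0.7624 / sqrt(14)
u_A = 0.7624 / 3.7416574
u_A = 0.2038

0.2038


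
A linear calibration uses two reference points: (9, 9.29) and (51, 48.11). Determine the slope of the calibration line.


slope = (y2 - y1) / (x2 - x1)
= (48.11 - 9.29) / (51 - 9)
= 38.8200 / 42
= 0.9243

0.9243


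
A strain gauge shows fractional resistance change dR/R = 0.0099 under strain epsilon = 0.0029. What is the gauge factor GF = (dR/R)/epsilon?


GF = (dR/R) / epsilon
= 0.0099 / 0.0029
= 3.4138

3.4138


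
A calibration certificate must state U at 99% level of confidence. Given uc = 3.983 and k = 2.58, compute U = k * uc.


U = k * uc
U = 2.58 * 3.983
U = 10.2761

10.2761


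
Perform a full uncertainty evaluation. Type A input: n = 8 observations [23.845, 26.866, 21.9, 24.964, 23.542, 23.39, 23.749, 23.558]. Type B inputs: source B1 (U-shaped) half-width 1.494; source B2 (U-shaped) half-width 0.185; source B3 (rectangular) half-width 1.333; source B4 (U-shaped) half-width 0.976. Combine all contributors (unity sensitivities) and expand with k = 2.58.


mean = (23.845 + 26.866 + 21.9 + 24.964 + 23.542 + 23.39 + 23.749 + 23.558) / 8 = 23.97675
s = sqrt(sum((x - mean)^2)/(n-1)) = 1.4349306
u_A = s / sqrt(n) = 1.4349306 / sqrt(8) = 0.50732458
u_B1 = 1.494 / sqrt(2) = 1.0564175
u_B2 = 0.185 / sqrt(2) = 0.13081475
u_B3 = 1.333 / sqrt(3) = 0.76960791
u_B4 = 0.976 / sqrt(2) = 0.69013622
uc = sqrt(0.50732458^2 + 1.0564175^2 + 0.13081475^2 + 0.76960791^2 + 0.69013622^2) = 1.5681495
U = k * uc = 2.58 * 1.5681495
U = 4.0458

4.0458


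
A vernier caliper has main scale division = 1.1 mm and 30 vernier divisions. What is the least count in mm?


LC = MSD / n_div
= 1.1 / 30
= 0.0367

0.0367


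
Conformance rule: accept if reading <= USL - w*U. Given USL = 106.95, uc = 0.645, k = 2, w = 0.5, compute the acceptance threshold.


U = k * uc = 2 * 0.645 = 1.29
guard band g = w * U = 0.5 * 1.29 = 0.645
AL = USL - g = 106.95 - 0.645
AL = 106.3050

106.3050


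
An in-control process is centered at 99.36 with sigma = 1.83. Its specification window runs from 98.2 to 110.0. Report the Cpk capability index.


Cpu = (USL - mean) / (3*sigma) = (110.0 - 99.36) / (3*1.83) = 1.9381
Cpl = (mean - LSL) / (3*sigma) = (99.36 - 98.2) / (3*1.83) = 0.2113
Cpk = min(Cpu, Cpl) = 0.2113

0.2113


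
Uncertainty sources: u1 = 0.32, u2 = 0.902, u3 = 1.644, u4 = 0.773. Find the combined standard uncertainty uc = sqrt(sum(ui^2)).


uc = sqrt(0.32^2 + 0.902^2 + 1.644^2 + 0.773^2)
uc = sqrt(4.216269)
uc = 2.0534

2.0534


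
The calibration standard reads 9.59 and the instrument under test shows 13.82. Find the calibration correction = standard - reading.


Correction = standard - reading
= 9.59 - 13.82
= -4.2300

-4.2300


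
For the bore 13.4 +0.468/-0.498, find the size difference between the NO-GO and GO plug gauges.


GO = nominal - lower_tol (smallest hole = maximum material condition)
GO = 13.4 - 0.498 = 12.902
NO-GO = nominal + upper_tol (largest hole = least material condition)
NO-GO = 13.4 + 0.468 = 13.868
spread = NO-GO - GO = 13.868 - 12.902 = 0.9660

0.9660


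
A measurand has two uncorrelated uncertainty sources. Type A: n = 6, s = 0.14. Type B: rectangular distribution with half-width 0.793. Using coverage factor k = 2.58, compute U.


u_A = s / sqrt(n) = 0.14 / sqrt(6) = 0.057154761
u_B = half_width / sqrt(3) = 0.793 / sqrt(3) = 0.45783876
uc = sqrt(u_A^2 + u_B^2) = sqrt(0.057154761^2 + 0.45783876^2) = 0.46139245
U = k * uc = 2.58 * 0.46139245
U = 1.1904

1.1904


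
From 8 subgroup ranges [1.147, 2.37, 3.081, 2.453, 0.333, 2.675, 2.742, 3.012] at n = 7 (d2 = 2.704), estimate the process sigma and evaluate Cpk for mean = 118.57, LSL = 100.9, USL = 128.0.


R_bar = (1.147 + 2.37 + 3.081 + 2.453 + 0.333 + 2.675 + 2.742 + 3.012) / 8 = 2.226625
sigma = R_bar / d2 = 2.226625 / 2.704 = 0.82345599
Cp = (USL - LSL)/(6*sigma) = (128.0 - 100.9)/(6*0.82345599) = 5.4850
Cpu = (128.0 - 118.57)/(3*0.82345599) = 3.8172
Cpl = (118.57 - 100.9)/(3*0.82345599) = 7.1528
Cpk = min(Cpu, Cpl) = 3.8172

3.8172


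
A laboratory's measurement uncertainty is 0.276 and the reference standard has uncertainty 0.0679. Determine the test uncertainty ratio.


TUR = u_lab / u_ref
= 0.276 / 0.0679
= 4.0648

4.0648


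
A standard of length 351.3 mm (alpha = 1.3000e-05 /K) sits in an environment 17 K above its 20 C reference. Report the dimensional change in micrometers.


dL = L * alpha * dT
= 351.3 * 1.3000e-05 * 17
= 0.0776373 mm
dL_um = 0.0776373 * 1000 = 77.6373 um

77.6373


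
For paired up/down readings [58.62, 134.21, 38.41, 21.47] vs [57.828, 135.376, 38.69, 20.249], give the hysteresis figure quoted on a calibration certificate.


|58.62 - 57.828| = 0.7920
|134.21 - 135.376| = 1.1660
|38.41 - 38.69| = 0.2800
|21.47 - 20.249| = 1.2210
hysteresis = max(diffs) = 1.2210

1.2210


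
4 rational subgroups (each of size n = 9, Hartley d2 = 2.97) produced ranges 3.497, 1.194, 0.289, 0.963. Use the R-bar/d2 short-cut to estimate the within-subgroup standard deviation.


R_bar = (3.497 + 1.194 + 0.289 + 0.963) / 4
R_bar = 5.943 / 4 = 1.48575
sigma_hat = R_bar / d2 = 1.48575 / 2.97 = 0.5003

0.5003


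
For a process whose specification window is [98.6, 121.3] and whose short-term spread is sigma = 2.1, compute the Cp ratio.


Cp = (USL - LSL) / (6 * sigma)
= (121.3 - 98.6) / (6 * 2.1)
= 22.7000 / 12.6000
= 1.8016

1.8016


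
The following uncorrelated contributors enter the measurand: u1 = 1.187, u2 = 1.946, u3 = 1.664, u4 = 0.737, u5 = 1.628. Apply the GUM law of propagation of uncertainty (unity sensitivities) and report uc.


uc = sqrt(1.187^2 + 1.946^2 + 1.664^2 + 0.737^2 + 1.628^2)
uc = sqrt(11.158334)
uc = 3.3404

3.3404


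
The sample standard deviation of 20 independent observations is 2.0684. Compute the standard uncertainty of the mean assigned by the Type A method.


u_A = s / sqrt(n)
u_A = 2.0684 / sqrt(20)
u_A = 2.0684 / 4.472136
u_A = 0.4625

0.4625


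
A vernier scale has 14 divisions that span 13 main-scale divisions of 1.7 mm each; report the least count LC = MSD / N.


LC = MSD / n_div
= 1.7 / 14
= 0.1214

0.1214


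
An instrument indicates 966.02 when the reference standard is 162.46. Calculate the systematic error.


Systematic error = measured - true
= 966.02 - 162.46
= 803.5600

803.5600


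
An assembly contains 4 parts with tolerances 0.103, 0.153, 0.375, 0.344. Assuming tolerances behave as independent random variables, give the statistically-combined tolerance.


RSS = sqrt(0.103^2 + 0.153^2 + 0.375^2 + 0.344^2)
= sqrt(0.292979)
= 0.5413

0.5413


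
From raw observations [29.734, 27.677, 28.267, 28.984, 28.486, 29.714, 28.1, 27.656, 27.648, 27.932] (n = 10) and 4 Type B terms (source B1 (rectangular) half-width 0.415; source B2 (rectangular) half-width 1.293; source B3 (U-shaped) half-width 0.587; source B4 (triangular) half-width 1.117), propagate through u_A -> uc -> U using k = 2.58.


mean = (29.734 + 27.677 + 28.267 + 28.984 + 28.486 + 29.714 + 28.1 + 27.656 + 27.648 + 27.932) / 10 = 28.4198
s = sqrt(sum((x - mean)^2)/(n-1)) = 0.80409823
u_A = s / sqrt(n) = 0.80409823 / sqrt(10) = 0.25427819
u_B1 = 0.415 / sqrt(3) = 0.23960036
u_B2 = 1.293 / sqrt(3) = 0.7465139
u_B3 = 0.587 / sqrt(2) = 0.41507168
u_B4 = 1.117 / sqrt(6) = 0.45601334
uc = sqrt(0.25427819^2 + 0.23960036^2 + 0.7465139^2 + 0.41507168^2 + 0.45601334^2) = 1.0293597
U = k * uc = 2.58 * 1.0293597
U = 2.6557

2.6557


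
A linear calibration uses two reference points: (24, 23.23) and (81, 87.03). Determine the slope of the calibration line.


slope = (y2 - y1) / (x2 - x1)
= (87.03 - 23.23) / (81 - 24)
= 63.8000 / 57
= 1.1193

1.1193


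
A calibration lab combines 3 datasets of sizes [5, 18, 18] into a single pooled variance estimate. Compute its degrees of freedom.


nu = sum_i (n_i - 1)
nu = ((5 - 1) + (18 - 1) + (18 - 1))
nu = 4 + 17 + 17
nu = 38

38


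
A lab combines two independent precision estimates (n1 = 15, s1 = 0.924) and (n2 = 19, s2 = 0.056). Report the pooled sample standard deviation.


s_p = sqrt(((n1-1)*s1^2 + (n2-1)*s2^2) / (n1+n2-2))
numerator = (15-1)*0.924^2 + (19-1)*0.056^2 = 11.952864 + 0.056448 = 12.009312
denominator = 15 + 19 - 2 = 32
s_p^2 = 12.009312 / 32 = 0.375291
s_p = sqrt(0.375291) = 0.6126

0.6126


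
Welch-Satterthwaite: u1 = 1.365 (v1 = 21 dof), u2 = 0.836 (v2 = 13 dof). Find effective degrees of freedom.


uc = sqrt(u1^2 + u2^2) = sqrt(1.365^2 + 0.836^2) = 1.6006627
v_eff = uc^4 / (u1^4/v1 + u2^4/v2)
= 1.6006627^4 / (1.365^4/21 + 0.836^4/13)
= 6.5644644 / 0.20288815
v_eff = 32.3551

32.3551


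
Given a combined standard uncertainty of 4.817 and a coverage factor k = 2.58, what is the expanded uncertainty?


U = k * uc
U = 2.58 * 4.817
U = 12.4279

12.4279


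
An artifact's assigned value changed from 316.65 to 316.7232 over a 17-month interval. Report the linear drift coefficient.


rate = (v2 - v1) / months
= (316.7232 - 316.65) / 17
= 0.0732 / 17
= 0.0043

0.0043


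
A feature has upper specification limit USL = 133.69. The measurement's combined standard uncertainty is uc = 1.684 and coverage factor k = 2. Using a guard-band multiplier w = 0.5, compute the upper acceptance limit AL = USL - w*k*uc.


U = k * uc = 2 * 1.684 = 3.368
guard band g = w * U = 0.5 * 3.368 = 1.684
AL = USL - g = 133.69 - 1.684
AL = 132.0060

132.0060


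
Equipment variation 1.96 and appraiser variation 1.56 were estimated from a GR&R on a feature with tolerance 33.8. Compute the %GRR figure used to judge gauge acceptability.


GRR = sqrt(EV^2 + AV^2) = sqrt(1.96^2 + 1.56^2) = 2.5050349
%GRR = GRR / tol * 100 = 2.5050349 / 33.8 * 100
%GRR = 7.4113

7.4113


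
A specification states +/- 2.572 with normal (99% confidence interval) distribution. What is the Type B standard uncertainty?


u_B = half_width / 2.576
u_B = 2.572 / 2.576
u_B = 0.9984

0.9984


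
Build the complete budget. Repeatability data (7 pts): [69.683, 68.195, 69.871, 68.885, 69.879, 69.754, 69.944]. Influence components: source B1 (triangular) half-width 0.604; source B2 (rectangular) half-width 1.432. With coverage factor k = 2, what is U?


mean = (69.683 + 68.195 + 69.871 + 68.885 + 69.879 + 69.754 + 69.944) / 7 = 69.45871429
s = sqrt(sum((x - mean)^2)/(n-1)) = 0.66404586
u_A = s / sqrt(n) = 0.66404586 / sqrt(7) = 0.25098574
u_B1 = 0.604 / sqrt(6) = 0.24658197
u_B2 = 1.432 / sqrt(3) = 0.82676559
uc = sqrt(0.25098574^2 + 0.24658197^2 + 0.82676559^2) = 0.89851981
U = k * uc = 2 * 0.89851981
U = 1.7970

1.7970


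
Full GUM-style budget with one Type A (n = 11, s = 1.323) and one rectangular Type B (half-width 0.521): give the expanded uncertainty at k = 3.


u_A = s / sqrt(n) = 1.323 / sqrt(11) = 0.39889951
u_B = half_width / sqrt(3) = 0.521 / sqrt(3) = 0.30079949
uc = sqrt(u_A^2 + u_B^2) = sqrt(0.39889951^2 + 0.30079949^2) = 0.49960099
U = k * uc = 3 * 0.49960099
U = 1.4988

1.4988


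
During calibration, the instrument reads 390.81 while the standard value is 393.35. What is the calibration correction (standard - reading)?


Correction = standard - reading
= 393.35 - 390.81
= 2.5400

2.5400


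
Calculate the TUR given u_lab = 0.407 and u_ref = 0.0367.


TUR = u_lab / u_ref
= 0.407 / 0.0367
= 11.0899

11.0899


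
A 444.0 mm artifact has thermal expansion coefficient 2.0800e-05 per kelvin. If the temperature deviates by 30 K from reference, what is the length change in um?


dL = L * alpha * dT
= 444.0 * 2.0800e-05 * 30
= 0.2770560 mm
dL_um = 0.2770560 * 1000 = 277.0560 um

277.0560


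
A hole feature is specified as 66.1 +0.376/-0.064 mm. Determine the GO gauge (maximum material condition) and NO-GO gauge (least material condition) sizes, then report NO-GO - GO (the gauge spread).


GO = nominal - lower_tol (smallest hole = maximum material condition)
GO = 66.1 - 0.064 = 66.036
NO-GO = nominal + upper_tol (largest hole = least material condition)
NO-GO = 66.1 + 0.376 = 66.476
spread = NO-GO - GO = 66.476 - 66.036 = 0.4400

0.4400


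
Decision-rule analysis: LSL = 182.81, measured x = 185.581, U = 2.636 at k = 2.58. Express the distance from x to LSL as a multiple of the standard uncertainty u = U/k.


u = U / k = 2.636 / 2.58 = 1.0217054
margin = |LSL - x| = |182.81 - 185.581| = 2.771
z = margin / u = 2.771 / 1.0217054
z = 2.7121

2.7121


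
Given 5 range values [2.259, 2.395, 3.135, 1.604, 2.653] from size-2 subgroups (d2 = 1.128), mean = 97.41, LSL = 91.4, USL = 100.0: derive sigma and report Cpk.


R_bar = (2.259 + 2.395 + 3.135 + 1.604 + 2.653) / 5 = 2.4092
sigma = R_bar / d2 = 2.4092 / 1.128 = 2.1358156
Cp = (USL - LSL)/(6*sigma) = (100.0 - 91.4)/(6*2.1358156) = 0.6711
Cpu = (100.0 - 97.41)/(3*2.1358156) = 0.4042
Cpl = (97.41 - 91.4)/(3*2.1358156) = 0.9380
Cpk = min(Cpu, Cpl) = 0.4042

0.4042


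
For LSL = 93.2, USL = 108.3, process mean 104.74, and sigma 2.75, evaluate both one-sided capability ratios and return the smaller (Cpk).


Cpu = (USL - mean) / (3*sigma) = (108.3 - 104.74) / (3*2.75) = 0.4315
Cpl = (mean - LSL) / (3*sigma) = (104.74 - 93.2) / (3*2.75) = 1.3988
Cpk = min(Cpu, Cpl) = 0.4315

0.4315


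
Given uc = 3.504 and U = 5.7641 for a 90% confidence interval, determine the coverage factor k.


k = U / uc
k = 5.7641 / 3.504
k = 1.645

1.645


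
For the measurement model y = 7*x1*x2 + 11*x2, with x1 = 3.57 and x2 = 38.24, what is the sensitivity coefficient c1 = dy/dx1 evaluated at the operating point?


y = 7*x1*x2 + 11*x2
dy/dx1 = 7*x2
Evaluate at x2 = 38.24: c1 = 7 * 38.24
c1 = 267.6800

267.6800


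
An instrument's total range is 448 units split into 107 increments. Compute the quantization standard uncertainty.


resolution = range / divisions
resolution = 448 / 107 = 4.1869159
u_res = resolution / (2*sqrt(3))
u_res = 4.1869159 / 3.4641016
u_res = 1.2087

1.2087


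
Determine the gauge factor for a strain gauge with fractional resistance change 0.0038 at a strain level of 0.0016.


GF = (dR/R) / epsilon
= 0.0038 / 0.0016
= 2.3750

2.3750


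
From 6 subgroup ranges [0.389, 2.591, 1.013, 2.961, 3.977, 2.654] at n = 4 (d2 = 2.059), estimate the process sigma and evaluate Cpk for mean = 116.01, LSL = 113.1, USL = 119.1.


R_bar = (0.389 + 2.591 + 1.013 + 2.961 + 3.977 + 2.654) / 6 = 2.2641667
sigma = R_bar / d2 = 2.2641667 / 2.059 = 1.0996439
Cp = (USL - LSL)/(6*sigma) = (119.1 - 113.1)/(6*1.0996439) = 0.9094
Cpu = (119.1 - 116.01)/(3*1.0996439) = 0.9367
Cpl = (116.01 - 113.1)/(3*1.0996439) = 0.8821
Cpk = min(Cpu, Cpl) = 0.8821

0.8821


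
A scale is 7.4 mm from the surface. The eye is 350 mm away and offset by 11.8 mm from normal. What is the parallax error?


error = h * offset / d
= 7.4 * 11.8 / 350
= 0.2495

0.2495


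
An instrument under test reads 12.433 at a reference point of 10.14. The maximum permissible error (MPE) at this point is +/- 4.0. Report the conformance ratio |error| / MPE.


e = indication - reference = 12.433 - 10.14 = 2.2930
|e| = 2.2930
ratio = |e| / MPE = 2.2930 / 4.0
ratio = 0.5733

0.5733


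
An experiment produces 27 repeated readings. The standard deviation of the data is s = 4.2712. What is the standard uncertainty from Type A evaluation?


u_A = s / sqrt(n)
u_A = 4.2712 / sqrt(27)
u_A = 4.2712 / 5.1961524
u_A = 0.8220

0.8220


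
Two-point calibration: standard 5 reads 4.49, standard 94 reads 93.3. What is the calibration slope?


slope = (y2 - y1) / (x2 - x1)
= (93.3 - 4.49) / (94 - 5)
= 88.8100 / 89
= 0.9979

0.9979


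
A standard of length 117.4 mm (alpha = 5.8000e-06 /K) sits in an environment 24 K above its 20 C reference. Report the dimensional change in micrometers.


dL = L * alpha * dT
= 117.4 * 5.8000e-06 * 24
= 0.0163421 mm
dL_um = 0.0163421 * 1000 = 16.3421 um

16.3421


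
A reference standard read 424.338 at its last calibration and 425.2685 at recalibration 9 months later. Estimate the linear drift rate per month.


rate = (v2 - v1) / months
= (425.2685 - 424.338) / 9
= 0.9305 / 9
= 0.1034

0.1034


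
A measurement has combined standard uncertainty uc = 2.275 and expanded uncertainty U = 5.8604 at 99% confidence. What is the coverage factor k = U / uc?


k = U / uc
k = 5.8604 / 2.275
k = 2.576

2.576


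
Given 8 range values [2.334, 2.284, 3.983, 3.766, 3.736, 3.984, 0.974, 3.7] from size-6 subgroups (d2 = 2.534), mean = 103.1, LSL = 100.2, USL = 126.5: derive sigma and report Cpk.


R_bar = (2.334 + 2.284 + 3.983 + 3.766 + 3.736 + 3.984 + 0.974 + 3.7) / 8 = 3.095125
sigma = R_bar / d2 = 3.095125 / 2.534 = 1.2214384
Cp = (USL - LSL)/(6*sigma) = (126.5 - 100.2)/(6*1.2214384) = 3.5887
Cpu = (126.5 - 103.1)/(3*1.2214384) = 6.3859
Cpl = (103.1 - 100.2)/(3*1.2214384) = 0.7914
Cpk = min(Cpu, Cpl) = 0.7914

0.7914


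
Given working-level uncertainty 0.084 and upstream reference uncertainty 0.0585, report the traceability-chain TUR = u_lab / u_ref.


TUR = u_lab / u_ref
= 0.084 / 0.0585
= 1.4359

1.4359


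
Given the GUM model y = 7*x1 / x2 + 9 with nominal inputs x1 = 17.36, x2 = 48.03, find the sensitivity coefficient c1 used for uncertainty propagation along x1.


y = 7*x1 / x2 + 9
dy/dx1 = 7/x2
Evaluate at x2 = 48.03: c1 = 7 / 48.03
c1 = 0.1457

0.1457


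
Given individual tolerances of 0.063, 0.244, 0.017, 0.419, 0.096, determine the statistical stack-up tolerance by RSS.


RSS = sqrt(0.063^2 + 0.244^2 + 0.017^2 + 0.419^2 + 0.096^2)
= sqrt(0.248571)
= 0.4986

0.4986


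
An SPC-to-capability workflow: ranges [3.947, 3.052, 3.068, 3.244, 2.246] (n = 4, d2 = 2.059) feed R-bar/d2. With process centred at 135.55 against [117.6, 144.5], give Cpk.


R_bar = (3.947 + 3.052 + 3.068 + 3.244 + 2.246) / 5 = 3.1114
sigma = R_bar / d2 = 3.1114 / 2.059 = 1.5111219
Cp = (USL - LSL)/(6*sigma) = (144.5 - 117.6)/(6*1.5111219) = 2.9669
Cpu = (144.5 - 135.55)/(3*1.5111219) = 1.9743
Cpl = (135.55 - 117.6)/(3*1.5111219) = 3.9595
Cpk = min(Cpu, Cpl) = 1.9743

1.9743


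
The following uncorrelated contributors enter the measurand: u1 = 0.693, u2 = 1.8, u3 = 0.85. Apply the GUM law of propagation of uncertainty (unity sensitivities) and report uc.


uc = sqrt(0.693^2 + 1.8^2 + 0.85^2)
uc = sqrt(4.442749)
uc = 2.1078

2.1078


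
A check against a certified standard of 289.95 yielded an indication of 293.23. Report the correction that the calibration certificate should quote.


Correction = standard - reading
= 289.95 - 293.23
= -3.2800

-3.2800


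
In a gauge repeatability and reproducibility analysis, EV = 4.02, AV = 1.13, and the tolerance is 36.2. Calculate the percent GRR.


GRR = sqrt(EV^2 + AV^2) = sqrt(4.02^2 + 1.13^2) = 4.1757993
%GRR = GRR / tol * 100 = 4.1757993 / 36.2 * 100
%GRR = 11.5354

11.5354


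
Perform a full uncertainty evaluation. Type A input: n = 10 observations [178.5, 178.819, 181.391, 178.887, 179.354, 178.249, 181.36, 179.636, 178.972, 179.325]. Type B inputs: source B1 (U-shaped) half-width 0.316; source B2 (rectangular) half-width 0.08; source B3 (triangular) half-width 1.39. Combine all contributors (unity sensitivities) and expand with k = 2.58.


mean = (178.5 + 178.819 + 181.391 + 178.887 + 179.354 + 178.249 + 181.36 + 179.636 + 178.972 + 179.325) / 10 = 179.4493
s = sqrt(sum((x - mean)^2)/(n-1)) = 1.0935939
u_A = s / sqrt(n) = 1.0935939 / sqrt(10) = 0.34582476
u_B1 = 0.316 / sqrt(2) = 0.22344574
u_B2 = 0.08 / sqrt(3) = 0.046188022
u_B3 = 1.39 / sqrt(6) = 0.56746512
uc = sqrt(0.34582476^2 + 0.22344574^2 + 0.046188022^2 + 0.56746512^2) = 0.7026185
U = k * uc = 2.58 * 0.7026185
U = 1.8128

1.8128


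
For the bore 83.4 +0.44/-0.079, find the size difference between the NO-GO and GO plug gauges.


GO = nominal - lower_tol (smallest hole = maximum material condition)
GO = 83.4 - 0.079 = 83.321
NO-GO = nominal + upper_tol (largest hole = least material condition)
NO-GO = 83.4 + 0.44 = 83.84
spread = NO-GO - GO = 83.84 - 83.321 = 0.5190

0.5190


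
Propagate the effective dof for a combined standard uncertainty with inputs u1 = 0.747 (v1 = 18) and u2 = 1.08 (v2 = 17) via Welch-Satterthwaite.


uc = sqrt(u1^2 + u2^2) = sqrt(0.747^2 + 1.08^2) = 1.3131675
v_eff = uc^4 / (u1^4/v1 + u2^4/v2)
= 1.3131675^4 / (0.747^4/18 + 1.08^4/17)
= 2.973586 / 0.09732732
v_eff = 30.5524

30.5524


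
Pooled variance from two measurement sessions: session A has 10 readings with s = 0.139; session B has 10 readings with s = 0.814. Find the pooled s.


s_p = sqrt(((n1-1)*s1^2 + (n2-1)*s2^2) / (n1+n2-2))
numerator = (10-1)*0.139^2 + (10-1)*0.814^2 = 0.173889 + 5.963364 = 6.137253
denominator = 10 + 10 - 2 = 18
s_p^2 = 6.137253 / 18 = 0.3409585
s_p = sqrt(0.3409585) = 0.5839

0.5839


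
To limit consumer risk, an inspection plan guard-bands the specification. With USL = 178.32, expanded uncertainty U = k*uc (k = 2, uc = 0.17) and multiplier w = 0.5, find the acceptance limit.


U = k * uc = 2 * 0.17 = 0.34
guard band g = w * U = 0.5 * 0.34 = 0.17
AL = USL - g = 178.32 - 0.17
AL = 178.1500

178.1500


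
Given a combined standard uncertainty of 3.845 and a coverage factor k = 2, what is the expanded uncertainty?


U = k * uc
U = 2 * 3.845
U = 7.6900

7.6900


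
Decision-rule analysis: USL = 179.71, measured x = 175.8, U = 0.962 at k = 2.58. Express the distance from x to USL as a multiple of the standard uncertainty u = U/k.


u = U / k = 0.962 / 2.58 = 0.37286822
margin = |USL - x| = |179.71 - 175.8| = 3.91
z = margin / u = 3.91 / 0.37286822
z = 10.4863

10.4863


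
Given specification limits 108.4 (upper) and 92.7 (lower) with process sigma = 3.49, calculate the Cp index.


Cp = (USL - LSL) / (6 * sigma)
= (108.4 - 92.7) / (6 * 3.49)
= 15.7000 / 20.9400
= 0.7498

0.7498


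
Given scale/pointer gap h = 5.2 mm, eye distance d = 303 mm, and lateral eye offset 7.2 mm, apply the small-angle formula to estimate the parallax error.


error = h * offset / d
= 5.2 * 7.2 / 303
= 0.1236

0.1236


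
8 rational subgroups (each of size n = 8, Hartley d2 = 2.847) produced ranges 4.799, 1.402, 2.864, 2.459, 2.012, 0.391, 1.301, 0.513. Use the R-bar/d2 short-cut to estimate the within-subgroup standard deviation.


R_bar = (4.799 + 1.402 + 2.864 + 2.459 + 2.012 + 0.391 + 1.301 + 0.513) / 8
R_bar = 15.741 / 8 = 1.967625
sigma_hat = R_bar / d2 = 1.967625 / 2.847 = 0.6911

0.6911


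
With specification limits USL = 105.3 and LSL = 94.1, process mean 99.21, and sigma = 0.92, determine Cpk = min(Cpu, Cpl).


Cpu = (USL - mean) / (3*sigma) = (105.3 - 99.21) / (3*0.92) = 2.2065
Cpl = (mean - LSL) / (3*sigma) = (99.21 - 94.1) / (3*0.92) = 1.8514
Cpk = min(Cpu, Cpl) = 1.8514

1.8514


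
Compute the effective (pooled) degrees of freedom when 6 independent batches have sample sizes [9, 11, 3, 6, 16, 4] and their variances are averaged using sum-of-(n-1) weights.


nu = sum_i (n_i - 1)
nu = ((9 - 1) + (11 - 1) + (3 - 1) + (6 - 1) + (16 - 1) + (4 - 1))
nu = 8 + 10 + 2 + 5 + 15 + 3
nu = 43

43


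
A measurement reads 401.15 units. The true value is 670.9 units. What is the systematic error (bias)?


Systematic error = measured - true
= 401.15 - 670.9
= -269.7500

-269.7500


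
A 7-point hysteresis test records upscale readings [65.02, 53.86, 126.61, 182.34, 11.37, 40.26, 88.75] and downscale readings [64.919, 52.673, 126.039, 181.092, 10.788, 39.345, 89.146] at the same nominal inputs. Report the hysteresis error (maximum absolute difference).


|65.02 - 64.919| = 0.1010
|53.86 - 52.673| = 1.1870
|126.61 - 126.039| = 0.5710
|182.34 - 181.092| = 1.2480
|11.37 - 10.788| = 0.5820
|40.26 - 39.345| = 0.9150
|88.75 - 89.146| = 0.3960
hysteresis = max(diffs) = 1.2480

1.2480


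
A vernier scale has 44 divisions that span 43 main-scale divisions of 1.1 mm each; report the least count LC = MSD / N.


LC = MSD / n_div
= 1.1 / 44
= 0.0250

0.0250


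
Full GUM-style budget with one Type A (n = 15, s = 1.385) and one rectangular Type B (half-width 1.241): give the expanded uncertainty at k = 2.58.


u_A = s / sqrt(n) = 1.385 / sqrt(15) = 0.35760546
u_B = half_width / sqrt(3) = 1.241 / sqrt(3) = 0.71649168
uc = sqrt(u_A^2 + u_B^2) = sqrt(0.35760546^2 + 0.71649168^2) = 0.80077587
U = k * uc = 2.58 * 0.80077587
U = 2.0660

2.0660


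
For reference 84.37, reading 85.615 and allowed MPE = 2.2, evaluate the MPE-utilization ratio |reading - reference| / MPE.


e = indication - reference = 85.615 - 84.37 = 1.2450
|e| = 1.2450
ratio = |e| / MPE = 1.2450 / 2.2
ratio = 0.5659

0.5659


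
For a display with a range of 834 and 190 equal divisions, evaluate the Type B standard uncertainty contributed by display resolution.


resolution = range / divisions
resolution = 834 / 190 = 4.3894737
u_res = resolution / (2*sqrt(3))
u_res = 4.3894737 / 3.4641016
u_res = 1.2671

1.2671


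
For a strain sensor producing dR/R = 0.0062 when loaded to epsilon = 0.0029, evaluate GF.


GF = (dR/R) / epsilon
= 0.0062 / 0.0029
= 2.1379

2.1379


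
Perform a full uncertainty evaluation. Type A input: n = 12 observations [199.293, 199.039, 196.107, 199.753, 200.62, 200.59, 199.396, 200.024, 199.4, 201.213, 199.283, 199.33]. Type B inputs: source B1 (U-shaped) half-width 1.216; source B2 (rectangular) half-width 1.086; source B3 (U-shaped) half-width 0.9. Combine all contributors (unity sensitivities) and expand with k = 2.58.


mean = (199.293 + 199.039 + 196.107 + 199.753 + 200.62 + 200.59 + 199.396 + 200.024 + 199.4 + 201.213 + 199.283 + 199.33) / 12 = 199.504
s = sqrt(sum((x - mean)^2)/(n-1)) = 1.2641881
u_A = s / sqrt(n) = 1.2641881 / sqrt(12) = 0.36493967
u_B1 = 1.216 / sqrt(2) = 0.85984185
u_B2 = 1.086 / sqrt(3) = 0.62700239
u_B3 = 0.9 / sqrt(2) = 0.6363961
uc = sqrt(0.36493967^2 + 0.85984185^2 + 0.62700239^2 + 0.6363961^2) = 1.2925328
U = k * uc = 2.58 * 1.2925328
U = 3.3347

3.3347


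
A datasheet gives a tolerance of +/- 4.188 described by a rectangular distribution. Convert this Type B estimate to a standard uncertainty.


u_B = half_width / sqrt(3)
u_B = 4.188 / 1.7320508
u_B = 2.4179

2.4179


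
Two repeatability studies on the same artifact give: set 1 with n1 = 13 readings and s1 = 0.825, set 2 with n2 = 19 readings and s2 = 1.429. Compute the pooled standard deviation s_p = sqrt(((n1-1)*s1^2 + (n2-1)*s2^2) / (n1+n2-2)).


s_p = sqrt(((n1-1)*s1^2 + (n2-1)*s2^2) / (n1+n2-2))
numerator = (13-1)*0.825^2 + (19-1)*1.429^2 = 8.1675 + 36.756738 = 44.924238
denominator = 13 + 19 - 2 = 30
s_p^2 = 44.924238 / 30 = 1.4974746
s_p = sqrt(1.4974746) = 1.2237

1.2237


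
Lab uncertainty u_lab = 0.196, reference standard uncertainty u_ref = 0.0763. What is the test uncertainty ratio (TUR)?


TUR = u_lab / u_ref
= 0.196 / 0.0763
= 2.5688

2.5688


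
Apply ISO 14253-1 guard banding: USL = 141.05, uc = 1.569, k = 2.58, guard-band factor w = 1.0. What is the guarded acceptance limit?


U = k * uc = 2.58 * 1.569 = 4.04802
guard band g = w * U = 1.0 * 4.04802 = 4.04802
AL = USL - g = 141.05 - 4.04802
AL = 137.0020

137.0020


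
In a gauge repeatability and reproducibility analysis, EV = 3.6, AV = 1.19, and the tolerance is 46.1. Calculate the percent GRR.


GRR = sqrt(EV^2 + AV^2) = sqrt(3.6^2 + 1.19^2) = 3.7915828
%GRR = GRR / tol * 100 = 3.7915828 / 46.1 * 100
%GRR = 8.2247

8.2247


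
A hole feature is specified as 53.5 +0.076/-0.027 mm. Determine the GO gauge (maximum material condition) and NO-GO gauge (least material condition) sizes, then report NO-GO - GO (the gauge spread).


GO = nominal - lower_tol (smallest hole = maximum material condition)
GO = 53.5 - 0.027 = 53.473
NO-GO = nominal + upper_tol (largest hole = least material condition)
NO-GO = 53.5 + 0.076 = 53.576
spread = NO-GO - GO = 53.576 - 53.473 = 0.1030

0.1030


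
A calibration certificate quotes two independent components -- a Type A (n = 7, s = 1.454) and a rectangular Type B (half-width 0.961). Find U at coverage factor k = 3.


u_A = s / sqrt(n) = 1.454 / sqrt(7) = 0.54956034
u_B = half_width / sqrt(3) = 0.961 / sqrt(3) = 0.55483361
uc = sqrt(u_A^2 + u_B^2) = sqrt(0.54956034^2 + 0.55483361^2) = 0.78093335
U = k * uc = 3 * 0.78093335
U = 2.3428

2.3428


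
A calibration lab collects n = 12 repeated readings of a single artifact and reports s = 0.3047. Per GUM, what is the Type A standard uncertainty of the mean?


u_A = s / sqrt(n)
u_A = 0.3047 / sqrt(12)
u_A = 0.3047 / 3.4641016
u_A = 0.0880

0.0880


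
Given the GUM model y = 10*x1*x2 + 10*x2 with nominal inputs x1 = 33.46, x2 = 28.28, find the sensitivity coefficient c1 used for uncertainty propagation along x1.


y = 10*x1*x2 + 10*x2
dy/dx1 = 10*x2
Evaluate at x2 = 28.28: c1 = 10 * 28.28
c1 = 282.8000

282.8000


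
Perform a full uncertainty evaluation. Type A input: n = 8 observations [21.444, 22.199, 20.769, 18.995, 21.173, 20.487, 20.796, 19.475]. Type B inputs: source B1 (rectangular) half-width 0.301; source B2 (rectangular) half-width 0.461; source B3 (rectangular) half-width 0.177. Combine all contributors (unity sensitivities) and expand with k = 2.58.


mean = (21.444 + 22.199 + 20.769 + 18.995 + 21.173 + 20.487 + 20.796 + 19.475) / 8 = 20.66725
s = sqrt(sum((x - mean)^2)/(n-1)) = 1.0339026
u_A = s / sqrt(n) = 1.0339026 / sqrt(8) = 0.36553977
u_B1 = 0.301 / sqrt(3) = 0.17378243
u_B2 = 0.461 / sqrt(3) = 0.26615847
u_B3 = 0.177 / sqrt(3) = 0.102191
uc = sqrt(0.36553977^2 + 0.17378243^2 + 0.26615847^2 + 0.102191^2) = 0.49507877
U = k * uc = 2.58 * 0.49507877
U = 1.2773

1.2773


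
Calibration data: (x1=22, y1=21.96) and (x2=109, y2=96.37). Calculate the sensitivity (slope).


slope = (y2 - y1) / (x2 - x1)
= (96.37 - 21.96) / (109 - 22)
= 74.4100 / 87
= 0.8553

0.8553


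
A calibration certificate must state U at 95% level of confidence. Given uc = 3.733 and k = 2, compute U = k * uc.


U = k * uc
U = 2 * 3.733
U = 7.4660

7.4660


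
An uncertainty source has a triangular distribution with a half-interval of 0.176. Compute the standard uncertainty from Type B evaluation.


u_B = half_width / sqrt(6)
u_B = 0.176 / 2.4494897
u_B = 0.0719

0.0719


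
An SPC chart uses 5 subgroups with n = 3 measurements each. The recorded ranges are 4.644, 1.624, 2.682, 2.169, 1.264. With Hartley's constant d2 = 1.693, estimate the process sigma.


R_bar = (4.644 + 1.624 + 2.682 + 2.169 + 1.264) / 5
R_bar = 12.383 / 5 = 2.4766
sigma_hat = R_bar / d2 = 2.4766 / 1.693 = 1.4628

1.4628


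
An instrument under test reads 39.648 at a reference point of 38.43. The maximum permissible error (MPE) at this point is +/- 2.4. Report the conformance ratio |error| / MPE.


e = indication - reference = 39.648 - 38.43 = 1.2180
|e| = 1.2180
ratio = |e| / MPE = 1.2180 / 2.4
ratio = 0.5075

0.5075


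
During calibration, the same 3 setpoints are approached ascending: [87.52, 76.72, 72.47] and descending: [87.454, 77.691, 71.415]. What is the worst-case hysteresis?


|87.52 - 87.454| = 0.0660
|76.72 - 77.691| = 0.9710
|72.47 - 71.415| = 1.0550
hysteresis = max(diffs) = 1.0550

1.0550


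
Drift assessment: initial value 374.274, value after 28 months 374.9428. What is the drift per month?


rate = (v2 - v1) / months
= (374.9428 - 374.274) / 28
= 0.6688 / 28
= 0.0239

0.0239


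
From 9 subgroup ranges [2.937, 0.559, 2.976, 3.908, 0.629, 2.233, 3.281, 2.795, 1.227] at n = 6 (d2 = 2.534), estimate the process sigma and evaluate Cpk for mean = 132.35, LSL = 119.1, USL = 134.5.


R_bar = (2.937 + 0.559 + 2.976 + 3.908 + 0.629 + 2.233 + 3.281 + 2.795 + 1.227) / 9 = 2.2827778
sigma = R_bar / d2 = 2.2827778 / 2.534 = 0.90085943
Cp = (USL - LSL)/(6*sigma) = (134.5 - 119.1)/(6*0.90085943) = 2.8491
Cpu = (134.5 - 132.35)/(3*0.90085943) = 0.7955
Cpl = (132.35 - 119.1)/(3*0.90085943) = 4.9027
Cpk = min(Cpu, Cpl) = 0.7955

0.7955


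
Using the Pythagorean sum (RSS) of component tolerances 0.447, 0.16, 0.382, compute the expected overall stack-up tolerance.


RSS = sqrt(0.447^2 + 0.16^2 + 0.382^2)
= sqrt(0.371333)
= 0.6094

0.6094


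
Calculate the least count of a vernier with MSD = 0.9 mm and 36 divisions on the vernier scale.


LC = MSD / n_div
= 0.9 / 36
= 0.0250

0.0250


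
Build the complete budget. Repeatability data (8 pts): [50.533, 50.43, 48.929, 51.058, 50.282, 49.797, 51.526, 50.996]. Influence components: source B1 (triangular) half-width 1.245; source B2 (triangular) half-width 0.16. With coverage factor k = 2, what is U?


mean = (50.533 + 50.43 + 48.929 + 51.058 + 50.282 + 49.797 + 51.526 + 50.996) / 8 = 50.443875
s = sqrt(sum((x - mean)^2)/(n-1)) = 0.81069801
u_A = s / sqrt(n) = 0.81069801 / sqrt(8) = 0.28662503
u_B1 = 1.245 / sqrt(6) = 0.50826912
u_B2 = 0.16 / sqrt(6) = 0.065319726
uc = sqrt(0.28662503^2 + 0.50826912^2 + 0.065319726^2) = 0.58716103
U = k * uc = 2 * 0.58716103
U = 1.1743

1.1743


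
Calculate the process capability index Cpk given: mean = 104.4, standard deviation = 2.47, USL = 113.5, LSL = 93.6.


Cpu = (USL - mean) / (3*sigma) = (113.5 - 104.4) / (3*2.47) = 1.2281
Cpl = (mean - LSL) / (3*sigma) = (104.4 - 93.6) / (3*2.47) = 1.4575
Cpk = min(Cpu, Cpl) = 1.2281

1.2281


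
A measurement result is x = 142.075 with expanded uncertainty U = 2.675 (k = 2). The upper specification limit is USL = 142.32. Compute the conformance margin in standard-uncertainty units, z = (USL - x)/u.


u = U / k = 2.675 / 2 = 1.3375
margin = |USL - x| = |142.32 - 142.075| = 0.245
z = margin / u = 0.245 / 1.3375
z = 0.1832

0.1832


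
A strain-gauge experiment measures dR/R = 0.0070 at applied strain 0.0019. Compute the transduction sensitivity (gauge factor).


GF = (dR/R) / epsilon
= 0.0070 / 0.0019
= 3.6842

3.6842


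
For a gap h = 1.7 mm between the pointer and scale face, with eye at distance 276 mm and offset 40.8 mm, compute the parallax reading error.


error = h * offset / d
= 1.7 * 40.8 / 276
= 0.2513

0.2513


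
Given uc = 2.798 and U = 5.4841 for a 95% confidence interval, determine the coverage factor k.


k = U / uc
k = 5.4841 / 2.798
k = 1.96

1.96
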